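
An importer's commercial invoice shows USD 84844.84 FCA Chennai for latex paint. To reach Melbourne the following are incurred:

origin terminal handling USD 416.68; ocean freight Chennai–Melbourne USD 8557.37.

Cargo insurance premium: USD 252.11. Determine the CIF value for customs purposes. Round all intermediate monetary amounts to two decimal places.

CIF value: USD 94071.00

CIF = FCA price + pre-shipment costs + freight + insurance
CIF = 84844.84 + 416.68 + 8557.37 + 252.11 = 94071.00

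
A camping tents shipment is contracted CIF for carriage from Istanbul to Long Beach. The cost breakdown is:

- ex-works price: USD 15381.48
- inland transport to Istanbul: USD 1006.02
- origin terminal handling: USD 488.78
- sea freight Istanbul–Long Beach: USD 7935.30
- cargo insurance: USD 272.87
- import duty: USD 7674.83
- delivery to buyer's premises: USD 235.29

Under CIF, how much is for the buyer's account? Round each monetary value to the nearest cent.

Buyer's account: USD 7910.12

CIF: the seller pays costs through ocean freight and marine insurance to the destination port.
Seller's account: goods 15381.48 + inland to port 1006.02 + origin terminal 488.78 + freight 7935.30 + insurance 272.87 = 25084.45
Buyer's account: duty 7674.83 + delivery 235.29 = 7910.12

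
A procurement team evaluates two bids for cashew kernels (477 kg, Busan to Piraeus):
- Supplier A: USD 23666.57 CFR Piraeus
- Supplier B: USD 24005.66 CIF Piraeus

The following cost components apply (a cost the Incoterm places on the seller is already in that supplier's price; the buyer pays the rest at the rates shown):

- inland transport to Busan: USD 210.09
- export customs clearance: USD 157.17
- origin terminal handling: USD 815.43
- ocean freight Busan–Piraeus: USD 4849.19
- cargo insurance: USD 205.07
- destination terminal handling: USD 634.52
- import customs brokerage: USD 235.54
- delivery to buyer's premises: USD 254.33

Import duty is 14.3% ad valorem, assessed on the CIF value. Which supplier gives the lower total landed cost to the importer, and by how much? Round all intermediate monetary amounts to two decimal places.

Supplier A (CFR):
CIF value = CFR price + insurance = 23666.57 + 205.07 = 23871.64
Import duty = 23871.64 × 14.3% = 3413.64
Buyer bears (A): 205.07 + 634.52 + 235.54 + 254.33 = 1329.46
Landed cost (A) = invoice 23666.57 + 1329.46 + duty 3413.64 = 28409.67
Supplier B (CIF):
The CIF price already equals the CIF value: 24005.66
Import duty = 24005.66 × 14.3% = 3432.81
Buyer bears (B): 634.52 + 235.54 + 254.33 = 1124.39
Landed cost (B) = invoice 24005.66 + 1124.39 + duty 3432.81 = 28562.86
Difference = |28409.67 − 28562.86| = 153.19

Supplier A is cheaper by USD 153.19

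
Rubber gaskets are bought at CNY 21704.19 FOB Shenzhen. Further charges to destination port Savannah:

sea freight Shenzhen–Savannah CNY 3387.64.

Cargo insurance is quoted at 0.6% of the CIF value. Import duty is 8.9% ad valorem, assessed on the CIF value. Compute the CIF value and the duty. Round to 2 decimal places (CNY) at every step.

Let C be the CIF value. C = FOB price + freight + 0.6% × C
C − 0.6% × C = 21704.19 + 3387.64
0.994 × C = 25091.83
C = 25091.83 / 0.994 = 25243.29
Insurance premium = 0.6% × 25243.29 = 151.46
Import duty = 25243.29 × 8.9% = 2246.65

CIF value: CNY 25243.29; import duty: CNY 2246.65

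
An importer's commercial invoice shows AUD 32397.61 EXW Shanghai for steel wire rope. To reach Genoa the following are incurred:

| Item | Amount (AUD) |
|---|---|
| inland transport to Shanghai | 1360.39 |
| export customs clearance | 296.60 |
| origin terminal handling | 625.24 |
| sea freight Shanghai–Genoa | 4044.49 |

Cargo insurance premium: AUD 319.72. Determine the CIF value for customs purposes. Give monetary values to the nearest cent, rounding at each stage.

CIF = EXW price + pre-shipment costs + freight + insurance
CIF = 32397.61 + 1360.39 + 296.60 + 625.24 + 4044.49 + 319.72 = 39044.05

CIF value: AUD 39044.05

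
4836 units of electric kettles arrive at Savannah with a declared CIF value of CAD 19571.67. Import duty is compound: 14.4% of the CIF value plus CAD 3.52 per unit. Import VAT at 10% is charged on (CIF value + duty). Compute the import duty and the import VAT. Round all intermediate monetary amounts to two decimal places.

Import duty: CAD 19841.04; import VAT: CAD 3941.27

Ad valorem component: 19571.67 × 14.4% = 2818.32
Specific component: 4836 × 3.52 = 17022.72
Import duty = 2818.32 + 17022.72 = 19841.04
VAT base = CIF + duty = 19571.67 + 19841.04 = 39412.71
Import VAT = 39412.71 × 10% = 3941.27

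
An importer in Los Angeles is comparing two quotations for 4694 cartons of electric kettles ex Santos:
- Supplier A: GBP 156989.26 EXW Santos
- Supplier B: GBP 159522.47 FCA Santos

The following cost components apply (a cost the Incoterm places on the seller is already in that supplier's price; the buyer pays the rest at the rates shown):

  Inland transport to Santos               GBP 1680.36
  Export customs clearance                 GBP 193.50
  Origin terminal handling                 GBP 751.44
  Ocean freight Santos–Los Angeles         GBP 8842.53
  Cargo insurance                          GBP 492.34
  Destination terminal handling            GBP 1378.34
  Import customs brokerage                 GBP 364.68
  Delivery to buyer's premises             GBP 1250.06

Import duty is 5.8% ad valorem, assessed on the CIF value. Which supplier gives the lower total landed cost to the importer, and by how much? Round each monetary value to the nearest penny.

Supplier A is cheaper by GBP 697.59

Supplier A (EXW):
CIF value = EXW price + inland to port + export clearance + origin terminal + freight + insurance = 156989.26 + 1680.36 + 193.50 + 751.44 + 8842.53 + 492.34 = 168949.43
Import duty = 168949.43 × 5.8% = 9799.07
Buyer bears (A): 1680.36 + 193.50 + 751.44 + 8842.53 + 492.34 + 1378.34 + 364.68 + 1250.06 = 14953.25
Landed cost (A) = invoice 156989.26 + 14953.25 + duty 9799.07 = 181741.58
Supplier B (FCA):
CIF value = FCA price + origin terminal + freight + insurance = 159522.47 + 751.44 + 8842.53 + 492.34 = 169608.78
Import duty = 169608.78 × 5.8% = 9837.31
Buyer bears (B): 751.44 + 8842.53 + 492.34 + 1378.34 + 364.68 + 1250.06 = 13079.39
Landed cost (B) = invoice 159522.47 + 13079.39 + duty 9837.31 = 182439.17
Difference = |181741.58 − 182439.17| = 697.59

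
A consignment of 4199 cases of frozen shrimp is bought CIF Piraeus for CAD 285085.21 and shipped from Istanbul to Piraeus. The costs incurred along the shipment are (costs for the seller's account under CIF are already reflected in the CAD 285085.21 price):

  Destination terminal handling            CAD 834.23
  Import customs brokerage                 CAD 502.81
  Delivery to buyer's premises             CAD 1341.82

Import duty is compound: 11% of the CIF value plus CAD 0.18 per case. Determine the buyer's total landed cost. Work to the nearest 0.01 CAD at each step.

Total landed cost: CAD 319879.26

CIF: the seller pays costs through ocean freight and marine insurance to the destination port.
The CIF price already equals the CIF value: 285085.21
Ad valorem component: 285085.21 × 11% = 31359.37
Specific component: 4199 × 0.18 = 755.82
Import duty = 31359.37 + 755.82 = 32115.19
Buyer bears: destination terminal 834.23 + brokerage 502.81 + delivery 1341.82 + duty 32115.19 = 34794.05
Landed cost = invoice 285085.21 + 34794.05 = 319879.26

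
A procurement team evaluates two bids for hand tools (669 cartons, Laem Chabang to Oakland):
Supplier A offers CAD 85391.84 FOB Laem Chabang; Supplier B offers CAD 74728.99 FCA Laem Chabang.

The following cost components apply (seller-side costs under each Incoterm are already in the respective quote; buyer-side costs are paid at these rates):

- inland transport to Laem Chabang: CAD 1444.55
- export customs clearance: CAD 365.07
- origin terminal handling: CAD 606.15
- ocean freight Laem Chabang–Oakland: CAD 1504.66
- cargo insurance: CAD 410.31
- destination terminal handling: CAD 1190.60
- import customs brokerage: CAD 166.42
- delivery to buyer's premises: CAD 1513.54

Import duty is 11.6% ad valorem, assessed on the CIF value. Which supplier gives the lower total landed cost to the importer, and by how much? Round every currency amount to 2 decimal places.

Supplier B is cheaper by CAD 11223.28

Supplier A (FOB):
CIF value = FOB price + freight + insurance = 85391.84 + 1504.66 + 410.31 = 87306.81
Import duty = 87306.81 × 11.6% = 10127.59
Buyer bears (A): 1504.66 + 410.31 + 1190.60 + 166.42 + 1513.54 = 4785.53
Landed cost (A) = invoice 85391.84 + 4785.53 + duty 10127.59 = 100304.96
Supplier B (FCA):
CIF value = FCA price + origin terminal + freight + insurance = 74728.99 + 606.15 + 1504.66 + 410.31 = 77250.11
Import duty = 77250.11 × 11.6% = 8961.01
Buyer bears (B): 606.15 + 1504.66 + 410.31 + 1190.60 + 166.42 + 1513.54 = 5391.68
Landed cost (B) = invoice 74728.99 + 5391.68 + duty 8961.01 = 89081.68
Difference = |100304.96 − 89081.68| = 11223.28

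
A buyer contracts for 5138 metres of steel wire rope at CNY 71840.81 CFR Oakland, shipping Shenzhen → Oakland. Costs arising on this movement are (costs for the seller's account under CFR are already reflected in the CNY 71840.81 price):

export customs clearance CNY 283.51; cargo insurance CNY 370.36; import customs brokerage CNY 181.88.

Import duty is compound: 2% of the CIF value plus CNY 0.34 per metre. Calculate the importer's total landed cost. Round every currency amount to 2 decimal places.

Total landed cost: CNY 75584.19

CFR: the seller pays costs through ocean freight to the destination port, but not insurance.
Already in the invoice (seller's account under CFR): export clearance — exclude.
CIF value = CFR price + insurance = 71840.81 + 370.36 = 72211.17
Ad valorem component: 72211.17 × 2% = 1444.22
Specific component: 5138 × 0.34 = 1746.92
Import duty = 1444.22 + 1746.92 = 3191.14
Buyer bears: insurance 370.36 + brokerage 181.88 + duty 3191.14 = 3743.38
Landed cost = invoice 71840.81 + 3743.38 = 75584.19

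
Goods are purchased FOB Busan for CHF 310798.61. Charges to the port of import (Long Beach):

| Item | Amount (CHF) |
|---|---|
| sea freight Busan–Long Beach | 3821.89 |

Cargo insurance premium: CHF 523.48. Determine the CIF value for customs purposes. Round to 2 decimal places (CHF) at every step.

CIF value: CHF 315143.98

CIF = FOB price + freight + insurance
CIF = 310798.61 + 3821.89 + 523.48 = 315143.98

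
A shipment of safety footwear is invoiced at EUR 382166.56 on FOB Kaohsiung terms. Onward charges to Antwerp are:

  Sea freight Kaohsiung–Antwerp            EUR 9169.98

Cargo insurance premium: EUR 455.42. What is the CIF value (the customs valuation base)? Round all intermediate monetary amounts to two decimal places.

CIF value: EUR 391791.96

CIF = FOB price + freight + insurance
CIF = 382166.56 + 9169.98 + 455.42 = 391791.96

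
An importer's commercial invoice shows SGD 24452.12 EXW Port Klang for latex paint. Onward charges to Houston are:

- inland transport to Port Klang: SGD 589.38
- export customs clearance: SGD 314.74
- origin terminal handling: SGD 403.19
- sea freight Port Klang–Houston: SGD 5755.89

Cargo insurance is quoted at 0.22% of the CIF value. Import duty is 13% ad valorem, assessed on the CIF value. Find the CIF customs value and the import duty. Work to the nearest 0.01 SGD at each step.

CIF value: SGD 31584.81; import duty: SGD 4106.03

Let C be the CIF value. C = EXW price + pre-shipment costs + freight + 0.22% × C
C − 0.22% × C = 24452.12 + 589.38 + 314.74 + 403.19 + 5755.89
0.9978 × C = 31515.32
C = 31515.32 / 0.9978 = 31584.81
Insurance premium = 0.22% × 31584.81 = 69.49
Import duty = 31584.81 × 13% = 4106.03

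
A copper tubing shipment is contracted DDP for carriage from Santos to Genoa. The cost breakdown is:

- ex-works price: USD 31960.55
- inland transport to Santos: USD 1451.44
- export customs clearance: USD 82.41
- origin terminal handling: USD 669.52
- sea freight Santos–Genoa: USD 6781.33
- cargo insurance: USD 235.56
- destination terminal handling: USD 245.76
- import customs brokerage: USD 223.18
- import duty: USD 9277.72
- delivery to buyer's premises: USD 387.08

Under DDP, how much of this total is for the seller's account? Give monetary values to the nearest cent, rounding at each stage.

Seller's account: USD 51314.55

DDP: the seller bears all costs including import duty.
Seller's account: goods 31960.55 + inland to port 1451.44 + export clearance 82.41 + origin terminal 669.52 + freight 6781.33 + insurance 235.56 + destination terminal 245.76 + brokerage 223.18 + duty 9277.72 + delivery 387.08 = 51314.55
Buyer's account: 0.00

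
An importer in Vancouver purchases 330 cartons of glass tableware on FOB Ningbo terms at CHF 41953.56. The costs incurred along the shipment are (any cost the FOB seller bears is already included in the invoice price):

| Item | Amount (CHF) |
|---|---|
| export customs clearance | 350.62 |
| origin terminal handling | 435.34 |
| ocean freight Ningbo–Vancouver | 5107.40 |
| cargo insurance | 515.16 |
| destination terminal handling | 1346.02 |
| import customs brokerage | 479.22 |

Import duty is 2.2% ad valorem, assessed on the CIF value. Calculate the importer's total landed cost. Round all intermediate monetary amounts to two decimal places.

Total landed cost: CHF 50448.03

FOB: the seller bears costs until goods are on board at the origin port; the buyer bears freight, insurance and all costs thereafter.
Already in the invoice (seller's account under FOB): export clearance, origin terminal — exclude.
CIF value = FOB price + freight + insurance = 41953.56 + 5107.40 + 515.16 = 47576.12
Import duty = 47576.12 × 2.2% = 1046.67
Buyer bears: freight 5107.40 + insurance 515.16 + destination terminal 1346.02 + brokerage 479.22 + duty 1046.67 = 8494.47
Landed cost = invoice 41953.56 + 8494.47 = 50448.03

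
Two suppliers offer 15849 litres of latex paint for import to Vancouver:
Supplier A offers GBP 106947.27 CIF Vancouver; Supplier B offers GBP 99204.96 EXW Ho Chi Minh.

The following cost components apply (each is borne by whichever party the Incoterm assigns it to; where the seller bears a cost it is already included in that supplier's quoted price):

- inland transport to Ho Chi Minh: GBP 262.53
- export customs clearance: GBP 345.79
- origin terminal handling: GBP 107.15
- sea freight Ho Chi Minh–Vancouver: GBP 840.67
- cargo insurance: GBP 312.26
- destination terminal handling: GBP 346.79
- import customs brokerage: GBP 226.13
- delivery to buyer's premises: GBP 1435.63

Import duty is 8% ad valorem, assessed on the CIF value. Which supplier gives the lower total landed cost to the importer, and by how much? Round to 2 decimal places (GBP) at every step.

Supplier B is cheaper by GBP 6343.82

Supplier A (CIF):
The CIF price already equals the CIF value: 106947.27
Import duty = 106947.27 × 8% = 8555.78
Buyer bears (A): 346.79 + 226.13 + 1435.63 = 2008.55
Landed cost (A) = invoice 106947.27 + 2008.55 + duty 8555.78 = 117511.60
Supplier B (EXW):
CIF value = EXW price + inland to port + export clearance + origin terminal + freight + insurance = 99204.96 + 262.53 + 345.79 + 107.15 + 840.67 + 312.26 = 101073.36
Import duty = 101073.36 × 8% = 8085.87
Buyer bears (B): 262.53 + 345.79 + 107.15 + 840.67 + 312.26 + 346.79 + 226.13 + 1435.63 = 3876.95
Landed cost (B) = invoice 99204.96 + 3876.95 + duty 8085.87 = 111167.78
Difference = |117511.60 − 111167.78| = 6343.82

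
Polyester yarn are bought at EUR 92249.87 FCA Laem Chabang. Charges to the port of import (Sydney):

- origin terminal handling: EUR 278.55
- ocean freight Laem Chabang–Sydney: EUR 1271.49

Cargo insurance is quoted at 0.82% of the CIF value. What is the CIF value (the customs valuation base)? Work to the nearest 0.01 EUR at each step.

Let C be the CIF value. C = FCA price + pre-shipment costs + freight + 0.82% × C
C − 0.82% × C = 92249.87 + 278.55 + 1271.49
0.9918 × C = 93799.91
C = 93799.91 / 0.9918 = 94575.43
Insurance premium = 0.82% × 94575.43 = 775.52

CIF value: EUR 94575.43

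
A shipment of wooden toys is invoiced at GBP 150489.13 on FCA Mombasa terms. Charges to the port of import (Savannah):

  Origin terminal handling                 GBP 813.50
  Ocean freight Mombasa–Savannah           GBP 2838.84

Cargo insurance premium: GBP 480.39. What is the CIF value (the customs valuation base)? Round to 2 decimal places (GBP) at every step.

CIF = FCA price + pre-shipment costs + freight + insurance
CIF = 150489.13 + 813.50 + 2838.84 + 480.39 = 154621.86

CIF value: GBP 154621.86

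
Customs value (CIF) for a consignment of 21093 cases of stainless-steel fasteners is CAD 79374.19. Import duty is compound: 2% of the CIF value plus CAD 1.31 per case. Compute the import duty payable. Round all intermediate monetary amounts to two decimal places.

Ad valorem component: 79374.19 × 2% = 1587.48
Specific component: 21093 × 1.31 = 27631.83
Import duty = 1587.48 + 27631.83 = 29219.31

Import duty: CAD 29219.31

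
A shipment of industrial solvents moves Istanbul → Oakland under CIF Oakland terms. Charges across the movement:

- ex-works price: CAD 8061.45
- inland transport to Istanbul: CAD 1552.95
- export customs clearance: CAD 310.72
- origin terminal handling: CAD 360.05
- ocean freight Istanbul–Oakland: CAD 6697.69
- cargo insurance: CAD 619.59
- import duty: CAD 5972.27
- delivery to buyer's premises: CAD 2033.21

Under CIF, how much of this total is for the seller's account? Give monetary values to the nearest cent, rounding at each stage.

Seller's account: CAD 17602.45

CIF: the seller pays costs through ocean freight and marine insurance to the destination port.
Seller's account: goods 8061.45 + inland to port 1552.95 + export clearance 310.72 + origin terminal 360.05 + freight 6697.69 + insurance 619.59 = 17602.45
Buyer's account: duty 5972.27 + delivery 2033.21 = 8005.48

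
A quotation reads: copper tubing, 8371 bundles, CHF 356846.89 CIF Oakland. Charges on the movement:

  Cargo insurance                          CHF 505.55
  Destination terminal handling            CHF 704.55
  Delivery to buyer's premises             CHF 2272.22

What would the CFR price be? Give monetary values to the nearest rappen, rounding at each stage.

CFR price: CHF 356341.34

Not relevant to the conversion: delivery, destination terminal — on the buyer under both terms; not part of either seller's price.
From CIF to CFR, the seller no longer bears: insurance.
CFR price = 356846.89 − 505.55 = 356341.34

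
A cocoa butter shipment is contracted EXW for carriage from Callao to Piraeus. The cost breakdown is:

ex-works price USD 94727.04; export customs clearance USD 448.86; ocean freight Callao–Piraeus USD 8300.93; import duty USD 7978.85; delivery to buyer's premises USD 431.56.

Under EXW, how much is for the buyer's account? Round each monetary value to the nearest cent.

EXW: the seller makes goods available at their premises; the buyer bears all onward costs.
Seller's account: goods 94727.04 = 94727.04
Buyer's account: export clearance 448.86 + freight 8300.93 + duty 7978.85 + delivery 431.56 = 17160.20

Buyer's account: USD 17160.20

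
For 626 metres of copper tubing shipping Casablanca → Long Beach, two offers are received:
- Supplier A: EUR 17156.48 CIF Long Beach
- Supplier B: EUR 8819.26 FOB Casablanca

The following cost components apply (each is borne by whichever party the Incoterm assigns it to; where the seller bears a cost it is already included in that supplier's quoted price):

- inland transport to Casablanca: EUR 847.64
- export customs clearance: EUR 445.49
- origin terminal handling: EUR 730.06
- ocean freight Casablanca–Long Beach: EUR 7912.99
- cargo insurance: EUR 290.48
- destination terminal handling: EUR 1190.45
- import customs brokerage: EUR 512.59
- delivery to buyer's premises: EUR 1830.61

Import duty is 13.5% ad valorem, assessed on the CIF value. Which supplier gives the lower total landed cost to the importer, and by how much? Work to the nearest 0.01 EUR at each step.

Supplier A (CIF):
The CIF price already equals the CIF value: 17156.48
Import duty = 17156.48 × 13.5% = 2316.12
Buyer bears (A): 1190.45 + 512.59 + 1830.61 = 3533.65
Landed cost (A) = invoice 17156.48 + 3533.65 + duty 2316.12 = 23006.25
Supplier B (FOB):
CIF value = FOB price + freight + insurance = 8819.26 + 7912.99 + 290.48 = 17022.73
Import duty = 17022.73 × 13.5% = 2298.07
Buyer bears (B): 7912.99 + 290.48 + 1190.45 + 512.59 + 1830.61 = 11737.12
Landed cost (B) = invoice 8819.26 + 11737.12 + duty 2298.07 = 22854.45
Difference = |23006.25 − 22854.45| = 151.80

Supplier B is cheaper by EUR 151.80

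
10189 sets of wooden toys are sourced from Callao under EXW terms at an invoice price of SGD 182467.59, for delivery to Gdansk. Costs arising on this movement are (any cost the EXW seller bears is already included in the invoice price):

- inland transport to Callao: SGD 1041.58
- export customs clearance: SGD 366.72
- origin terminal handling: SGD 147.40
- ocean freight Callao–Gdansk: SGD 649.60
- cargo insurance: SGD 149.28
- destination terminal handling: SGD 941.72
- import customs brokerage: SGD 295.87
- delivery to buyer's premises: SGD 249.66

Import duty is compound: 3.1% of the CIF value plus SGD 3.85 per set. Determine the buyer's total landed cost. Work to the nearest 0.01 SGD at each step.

Total landed cost: SGD 231266.56

EXW: the seller makes goods available at their premises; the buyer bears all onward costs.
CIF value = EXW price + inland to port + export clearance + origin terminal + freight + insurance = 182467.59 + 1041.58 + 366.72 + 147.40 + 649.60 + 149.28 = 184822.17
Ad valorem component: 184822.17 × 3.1% = 5729.49
Specific component: 10189 × 3.85 = 39227.65
Import duty = 5729.49 + 39227.65 = 44957.14
Buyer bears: inland to port 1041.58 + export clearance 366.72 + origin terminal 147.40 + freight 649.60 + insurance 149.28 + destination terminal 941.72 + brokerage 295.87 + delivery 249.66 + duty 44957.14 = 48798.97
Landed cost = invoice 182467.59 + 48798.97 = 231266.56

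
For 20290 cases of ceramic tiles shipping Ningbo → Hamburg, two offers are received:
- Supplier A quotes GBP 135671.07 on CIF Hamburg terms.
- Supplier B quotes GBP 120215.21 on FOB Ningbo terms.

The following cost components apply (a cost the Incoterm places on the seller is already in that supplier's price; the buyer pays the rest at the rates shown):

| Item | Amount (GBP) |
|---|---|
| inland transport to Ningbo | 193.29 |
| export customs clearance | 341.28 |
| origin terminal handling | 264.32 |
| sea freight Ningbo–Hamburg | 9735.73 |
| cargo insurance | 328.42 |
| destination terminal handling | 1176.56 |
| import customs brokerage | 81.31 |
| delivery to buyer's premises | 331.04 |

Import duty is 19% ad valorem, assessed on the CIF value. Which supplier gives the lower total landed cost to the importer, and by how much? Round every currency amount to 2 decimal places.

Supplier A (CIF):
The CIF price already equals the CIF value: 135671.07
Import duty = 135671.07 × 19% = 25777.50
Buyer bears (A): 1176.56 + 81.31 + 331.04 = 1588.91
Landed cost (A) = invoice 135671.07 + 1588.91 + duty 25777.50 = 163037.48
Supplier B (FOB):
CIF value = FOB price + freight + insurance = 120215.21 + 9735.73 + 328.42 = 130279.36
Import duty = 130279.36 × 19% = 24753.08
Buyer bears (B): 9735.73 + 328.42 + 1176.56 + 81.31 + 331.04 = 11653.06
Landed cost (B) = invoice 120215.21 + 11653.06 + duty 24753.08 = 156621.35
Difference = |163037.48 − 156621.35| = 6416.13

Supplier B is cheaper by GBP 6416.13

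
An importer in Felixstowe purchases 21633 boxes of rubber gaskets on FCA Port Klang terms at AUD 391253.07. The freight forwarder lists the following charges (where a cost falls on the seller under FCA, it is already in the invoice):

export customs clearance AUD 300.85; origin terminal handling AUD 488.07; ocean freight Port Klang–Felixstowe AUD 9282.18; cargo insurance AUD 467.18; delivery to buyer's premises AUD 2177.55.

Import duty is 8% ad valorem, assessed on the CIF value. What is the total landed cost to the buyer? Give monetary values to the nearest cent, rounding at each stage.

Total landed cost: AUD 435787.29

FCA: the seller delivers export-cleared goods to the carrier; the buyer bears costs from that point.
Already in the invoice (seller's account under FCA): export clearance — exclude.
CIF value = FCA price + origin terminal + freight + insurance = 391253.07 + 488.07 + 9282.18 + 467.18 = 401490.50
Import duty = 401490.50 × 8% = 32119.24
Buyer bears: origin terminal 488.07 + freight 9282.18 + insurance 467.18 + delivery 2177.55 + duty 32119.24 = 44534.22
Landed cost = invoice 391253.07 + 44534.22 = 435787.29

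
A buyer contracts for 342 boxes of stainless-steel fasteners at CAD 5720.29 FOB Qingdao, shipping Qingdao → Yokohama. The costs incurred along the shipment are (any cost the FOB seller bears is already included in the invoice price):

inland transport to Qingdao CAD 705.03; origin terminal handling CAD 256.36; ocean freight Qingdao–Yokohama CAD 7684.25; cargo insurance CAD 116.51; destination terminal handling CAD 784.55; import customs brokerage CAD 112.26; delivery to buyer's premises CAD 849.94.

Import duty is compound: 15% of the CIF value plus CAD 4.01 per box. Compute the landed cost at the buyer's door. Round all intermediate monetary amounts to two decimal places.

Total landed cost: CAD 18667.38

FOB: the seller bears costs until goods are on board at the origin port; the buyer bears freight, insurance and all costs thereafter.
Already in the invoice (seller's account under FOB): inland to port, origin terminal — exclude.
CIF value = FOB price + freight + insurance = 5720.29 + 7684.25 + 116.51 = 13521.05
Ad valorem component: 13521.05 × 15% = 2028.16
Specific component: 342 × 4.01 = 1371.42
Import duty = 2028.16 + 1371.42 = 3399.58
Buyer bears: freight 7684.25 + insurance 116.51 + destination terminal 784.55 + brokerage 112.26 + delivery 849.94 + duty 3399.58 = 12947.09
Landed cost = invoice 5720.29 + 12947.09 = 18667.38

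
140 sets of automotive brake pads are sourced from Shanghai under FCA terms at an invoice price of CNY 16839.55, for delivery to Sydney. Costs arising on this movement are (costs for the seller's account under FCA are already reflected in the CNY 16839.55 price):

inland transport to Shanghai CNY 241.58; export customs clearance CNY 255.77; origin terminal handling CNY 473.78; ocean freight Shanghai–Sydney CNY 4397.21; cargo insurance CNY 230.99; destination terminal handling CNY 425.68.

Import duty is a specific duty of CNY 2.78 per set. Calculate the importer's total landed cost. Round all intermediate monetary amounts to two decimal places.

Total landed cost: CNY 22756.41

FCA: the seller delivers export-cleared goods to the carrier; the buyer bears costs from that point.
Already in the invoice (seller's account under FCA): inland to port, export clearance — exclude.
CIF value = FCA price + origin terminal + freight + insurance = 16839.55 + 473.78 + 4397.21 + 230.99 = 21941.53
Import duty = 140 × 2.78 = 389.20
Buyer bears: origin terminal 473.78 + freight 4397.21 + insurance 230.99 + destination terminal 425.68 + duty 389.20 = 5916.86
Landed cost = invoice 16839.55 + 5916.86 = 22756.41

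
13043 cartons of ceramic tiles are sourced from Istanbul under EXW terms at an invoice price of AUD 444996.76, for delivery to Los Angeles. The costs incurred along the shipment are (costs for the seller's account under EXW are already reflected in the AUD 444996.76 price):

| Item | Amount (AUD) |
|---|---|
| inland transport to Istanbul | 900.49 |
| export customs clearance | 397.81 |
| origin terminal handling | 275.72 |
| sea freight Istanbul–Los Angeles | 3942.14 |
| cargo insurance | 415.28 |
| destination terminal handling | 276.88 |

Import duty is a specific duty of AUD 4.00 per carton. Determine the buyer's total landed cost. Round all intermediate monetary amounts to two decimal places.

EXW: the seller makes goods available at their premises; the buyer bears all onward costs.
CIF value = EXW price + inland to port + export clearance + origin terminal + freight + insurance = 444996.76 + 900.49 + 397.81 + 275.72 + 3942.14 + 415.28 = 450928.20
Import duty = 13043 × 4.00 = 52172.00
Buyer bears: inland to port 900.49 + export clearance 397.81 + origin terminal 275.72 + freight 3942.14 + insurance 415.28 + destination terminal 276.88 + duty 52172.00 = 58380.32
Landed cost = invoice 444996.76 + 58380.32 = 503377.08

Total landed cost: AUD 503377.08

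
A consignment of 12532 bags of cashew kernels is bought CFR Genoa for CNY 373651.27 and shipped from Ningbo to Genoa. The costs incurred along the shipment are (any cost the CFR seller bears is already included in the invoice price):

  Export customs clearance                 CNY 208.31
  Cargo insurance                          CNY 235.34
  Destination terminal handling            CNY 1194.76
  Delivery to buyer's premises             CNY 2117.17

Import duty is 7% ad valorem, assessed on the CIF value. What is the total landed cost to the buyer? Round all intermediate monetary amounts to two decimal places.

CFR: the seller pays costs through ocean freight to the destination port, but not insurance.
Already in the invoice (seller's account under CFR): export clearance — exclude.
CIF value = CFR price + insurance = 373651.27 + 235.34 = 373886.61
Import duty = 373886.61 × 7% = 26172.06
Buyer bears: insurance 235.34 + destination terminal 1194.76 + delivery 2117.17 + duty 26172.06 = 29719.33
Landed cost = invoice 373651.27 + 29719.33 = 403370.60

Total landed cost: CNY 403370.60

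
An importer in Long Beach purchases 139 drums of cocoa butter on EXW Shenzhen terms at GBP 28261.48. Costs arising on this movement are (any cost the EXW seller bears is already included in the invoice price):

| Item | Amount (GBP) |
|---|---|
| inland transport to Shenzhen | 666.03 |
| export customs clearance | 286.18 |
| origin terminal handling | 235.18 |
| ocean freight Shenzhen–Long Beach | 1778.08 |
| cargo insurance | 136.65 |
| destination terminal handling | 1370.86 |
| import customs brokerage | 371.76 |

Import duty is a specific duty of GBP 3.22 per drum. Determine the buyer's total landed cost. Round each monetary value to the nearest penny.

Total landed cost: GBP 33553.80

EXW: the seller makes goods available at their premises; the buyer bears all onward costs.
CIF value = EXW price + inland to port + export clearance + origin terminal + freight + insurance = 28261.48 + 666.03 + 286.18 + 235.18 + 1778.08 + 136.65 = 31363.60
Import duty = 139 × 3.22 = 447.58
Buyer bears: inland to port 666.03 + export clearance 286.18 + origin terminal 235.18 + freight 1778.08 + insurance 136.65 + destination terminal 1370.86 + brokerage 371.76 + duty 447.58 = 5292.32
Landed cost = invoice 28261.48 + 5292.32 = 33553.80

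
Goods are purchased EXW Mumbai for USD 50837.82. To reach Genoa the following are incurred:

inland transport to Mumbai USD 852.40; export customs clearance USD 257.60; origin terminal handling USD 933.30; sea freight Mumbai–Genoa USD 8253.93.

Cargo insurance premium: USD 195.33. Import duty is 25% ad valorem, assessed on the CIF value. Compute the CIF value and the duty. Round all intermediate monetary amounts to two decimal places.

CIF = EXW price + pre-shipment costs + freight + insurance
CIF = 50837.82 + 852.40 + 257.60 + 933.30 + 8253.93 + 195.33 = 61330.38
Import duty = 61330.38 × 25% = 15332.60

CIF value: USD 61330.38; import duty: USD 15332.60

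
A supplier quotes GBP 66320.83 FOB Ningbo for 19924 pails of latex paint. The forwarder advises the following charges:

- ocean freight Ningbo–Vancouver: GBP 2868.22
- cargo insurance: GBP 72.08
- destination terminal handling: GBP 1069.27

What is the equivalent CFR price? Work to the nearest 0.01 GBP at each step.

Not relevant to the conversion: destination terminal, insurance — on the buyer under both terms; not part of either seller's price.
From FOB to CFR, the seller additionally bears: freight.
CFR price = 66320.83 + 2868.22 = 69189.05

CFR price: GBP 69189.05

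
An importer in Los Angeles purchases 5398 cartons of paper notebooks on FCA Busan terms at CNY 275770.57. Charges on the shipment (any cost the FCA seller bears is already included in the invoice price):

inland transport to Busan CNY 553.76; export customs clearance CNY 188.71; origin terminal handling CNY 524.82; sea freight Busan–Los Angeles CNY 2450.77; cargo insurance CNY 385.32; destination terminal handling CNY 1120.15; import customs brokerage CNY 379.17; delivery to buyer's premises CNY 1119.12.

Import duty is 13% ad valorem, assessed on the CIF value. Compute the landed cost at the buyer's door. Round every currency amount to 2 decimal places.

FCA: the seller delivers export-cleared goods to the carrier; the buyer bears costs from that point.
Already in the invoice (seller's account under FCA): inland to port, export clearance — exclude.
CIF value = FCA price + origin terminal + freight + insurance = 275770.57 + 524.82 + 2450.77 + 385.32 = 279131.48
Import duty = 279131.48 × 13% = 36287.09
Buyer bears: origin terminal 524.82 + freight 2450.77 + insurance 385.32 + destination terminal 1120.15 + brokerage 379.17 + delivery 1119.12 + duty 36287.09 = 42266.44
Landed cost = invoice 275770.57 + 42266.44 = 318037.01

Total landed cost: CNY 318037.01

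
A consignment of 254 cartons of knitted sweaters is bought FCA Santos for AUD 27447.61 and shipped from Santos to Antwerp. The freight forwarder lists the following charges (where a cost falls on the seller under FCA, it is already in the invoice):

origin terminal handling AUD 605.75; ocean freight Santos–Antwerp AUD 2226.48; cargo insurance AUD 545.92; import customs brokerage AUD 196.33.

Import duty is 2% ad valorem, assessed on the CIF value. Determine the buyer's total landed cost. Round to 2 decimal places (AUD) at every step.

Total landed cost: AUD 31638.61

FCA: the seller delivers export-cleared goods to the carrier; the buyer bears costs from that point.
CIF value = FCA price + origin terminal + freight + insurance = 27447.61 + 605.75 + 2226.48 + 545.92 = 30825.76
Import duty = 30825.76 × 2% = 616.52
Buyer bears: origin terminal 605.75 + freight 2226.48 + insurance 545.92 + brokerage 196.33 + duty 616.52 = 4191.00
Landed cost = invoice 27447.61 + 4191.00 = 31638.61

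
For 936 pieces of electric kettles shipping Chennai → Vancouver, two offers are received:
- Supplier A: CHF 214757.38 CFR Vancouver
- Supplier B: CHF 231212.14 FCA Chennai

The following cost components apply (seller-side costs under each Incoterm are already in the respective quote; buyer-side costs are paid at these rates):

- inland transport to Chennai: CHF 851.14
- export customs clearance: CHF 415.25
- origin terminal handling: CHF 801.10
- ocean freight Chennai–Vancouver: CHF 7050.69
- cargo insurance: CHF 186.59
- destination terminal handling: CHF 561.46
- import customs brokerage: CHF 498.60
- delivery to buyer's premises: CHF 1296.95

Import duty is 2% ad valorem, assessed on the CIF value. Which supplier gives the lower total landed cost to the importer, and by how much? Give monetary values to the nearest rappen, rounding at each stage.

Supplier A (CFR):
CIF value = CFR price + insurance = 214757.38 + 186.59 = 214943.97
Import duty = 214943.97 × 2% = 4298.88
Buyer bears (A): 186.59 + 561.46 + 498.60 + 1296.95 = 2543.60
Landed cost (A) = invoice 214757.38 + 2543.60 + duty 4298.88 = 221599.86
Supplier B (FCA):
CIF value = FCA price + origin terminal + freight + insurance = 231212.14 + 801.10 + 7050.69 + 186.59 = 239250.52
Import duty = 239250.52 × 2% = 4785.01
Buyer bears (B): 801.10 + 7050.69 + 186.59 + 561.46 + 498.60 + 1296.95 = 10395.39
Landed cost (B) = invoice 231212.14 + 10395.39 + duty 4785.01 = 246392.54
Difference = |221599.86 − 246392.54| = 24792.68

Supplier A is cheaper by CHF 24792.68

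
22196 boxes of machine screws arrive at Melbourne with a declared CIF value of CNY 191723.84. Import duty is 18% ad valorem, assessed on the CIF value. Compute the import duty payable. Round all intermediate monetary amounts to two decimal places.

Import duty: CNY 34510.29

Import duty = 191723.84 × 18% = 34510.29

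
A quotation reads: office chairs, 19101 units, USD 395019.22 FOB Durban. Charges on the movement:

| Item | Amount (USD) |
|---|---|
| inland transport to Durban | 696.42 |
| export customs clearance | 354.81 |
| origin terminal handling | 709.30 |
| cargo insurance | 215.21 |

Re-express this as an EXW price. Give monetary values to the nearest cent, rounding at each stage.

EXW price: USD 393258.69

Not relevant to the conversion: insurance — on the buyer under both terms; not part of either seller's price.
From FOB to EXW, the seller no longer bears: inland to port, export clearance, origin terminal.
EXW price = 395019.22 − 696.42 − 354.81 − 709.30 = 393258.69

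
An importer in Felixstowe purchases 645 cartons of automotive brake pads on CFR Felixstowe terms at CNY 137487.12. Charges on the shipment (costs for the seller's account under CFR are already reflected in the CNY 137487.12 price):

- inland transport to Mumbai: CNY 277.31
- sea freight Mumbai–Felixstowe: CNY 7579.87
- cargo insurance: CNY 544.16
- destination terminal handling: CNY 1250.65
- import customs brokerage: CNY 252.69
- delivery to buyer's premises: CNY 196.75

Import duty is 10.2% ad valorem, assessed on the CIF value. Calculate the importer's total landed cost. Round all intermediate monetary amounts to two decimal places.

CFR: the seller pays costs through ocean freight to the destination port, but not insurance.
Already in the invoice (seller's account under CFR): inland to port, freight — exclude.
CIF value = CFR price + insurance = 137487.12 + 544.16 = 138031.28
Import duty = 138031.28 × 10.2% = 14079.19
Buyer bears: insurance 544.16 + destination terminal 1250.65 + brokerage 252.69 + delivery 196.75 + duty 14079.19 = 16323.44
Landed cost = invoice 137487.12 + 16323.44 = 153810.56

Total landed cost: CNY 153810.56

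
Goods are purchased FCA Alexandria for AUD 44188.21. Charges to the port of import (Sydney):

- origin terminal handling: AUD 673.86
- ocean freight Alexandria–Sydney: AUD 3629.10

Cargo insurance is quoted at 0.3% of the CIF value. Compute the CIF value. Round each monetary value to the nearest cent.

Let C be the CIF value. C = FCA price + pre-shipment costs + freight + 0.3% × C
C − 0.3% × C = 44188.21 + 673.86 + 3629.10
0.997 × C = 48491.17
C = 48491.17 / 0.997 = 48637.08
Insurance premium = 0.3% × 48637.08 = 145.91

CIF value: AUD 48637.08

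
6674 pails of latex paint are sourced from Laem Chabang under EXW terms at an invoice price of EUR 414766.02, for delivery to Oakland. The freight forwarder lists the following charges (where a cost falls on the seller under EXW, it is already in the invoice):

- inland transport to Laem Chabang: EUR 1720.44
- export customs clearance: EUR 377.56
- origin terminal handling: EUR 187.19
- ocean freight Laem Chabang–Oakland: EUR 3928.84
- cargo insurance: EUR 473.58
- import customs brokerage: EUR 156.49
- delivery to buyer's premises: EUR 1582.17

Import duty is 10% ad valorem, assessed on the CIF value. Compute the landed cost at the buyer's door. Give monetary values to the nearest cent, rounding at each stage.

Total landed cost: EUR 465337.65

EXW: the seller makes goods available at their premises; the buyer bears all onward costs.
CIF value = EXW price + inland to port + export clearance + origin terminal + freight + insurance = 414766.02 + 1720.44 + 377.56 + 187.19 + 3928.84 + 473.58 = 421453.63
Import duty = 421453.63 × 10% = 42145.36
Buyer bears: inland to port 1720.44 + export clearance 377.56 + origin terminal 187.19 + freight 3928.84 + insurance 473.58 + brokerage 156.49 + delivery 1582.17 + duty 42145.36 = 50571.63
Landed cost = invoice 414766.02 + 50571.63 = 465337.65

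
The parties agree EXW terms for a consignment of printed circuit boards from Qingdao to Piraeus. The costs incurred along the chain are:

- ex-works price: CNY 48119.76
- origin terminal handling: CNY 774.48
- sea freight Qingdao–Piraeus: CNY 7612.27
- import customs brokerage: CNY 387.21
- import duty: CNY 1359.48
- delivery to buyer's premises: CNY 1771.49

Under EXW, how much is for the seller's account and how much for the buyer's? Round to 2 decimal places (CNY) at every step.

EXW: the seller makes goods available at their premises; the buyer bears all onward costs.
Seller's account: goods 48119.76 = 48119.76
Buyer's account: origin terminal 774.48 + freight 7612.27 + brokerage 387.21 + duty 1359.48 + delivery 1771.49 = 11904.93

Seller: CNY 48119.76; buyer: CNY 11904.93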